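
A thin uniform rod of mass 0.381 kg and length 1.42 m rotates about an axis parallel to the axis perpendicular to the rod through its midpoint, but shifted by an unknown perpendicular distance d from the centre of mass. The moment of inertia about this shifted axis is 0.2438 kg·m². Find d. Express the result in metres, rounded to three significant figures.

About the centre-of-mass axis, I_cm = (1/12)ML² = (1/12)(0.381)(1.42)² = 0.064021 kg·m².
Parallel axis theorem: I = I_cm + Md², so Md² = 0.2438 − 0.064021 = 0.17978 kg·m².
d = √(0.17978 / 0.381) = 0.68692 m.

0.687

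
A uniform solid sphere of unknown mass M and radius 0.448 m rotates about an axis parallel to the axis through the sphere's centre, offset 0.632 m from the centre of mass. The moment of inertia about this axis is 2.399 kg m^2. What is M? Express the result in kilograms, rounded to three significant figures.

I = I_cm + Md² = (2/5)MR² + Md² = M·[0.4·(0.448)² + (0.632)²] = M·0.47971.
So M = 2.399 / 0.47971 = 5.001 kg.

5.00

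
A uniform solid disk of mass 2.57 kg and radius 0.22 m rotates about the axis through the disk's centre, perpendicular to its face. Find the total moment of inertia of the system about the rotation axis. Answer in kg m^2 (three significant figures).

0.0622

I_cm = (1/2)MR² = (1/2)(2.57)(0.22)² = 0.062194 kg m^2; axis through the centre, so I = 0.062194 kg m^2.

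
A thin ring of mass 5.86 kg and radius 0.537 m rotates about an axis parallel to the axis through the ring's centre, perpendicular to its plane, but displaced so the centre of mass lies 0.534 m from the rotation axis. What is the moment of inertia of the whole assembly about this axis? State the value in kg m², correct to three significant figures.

I_cm = MR² = (5.86)(0.537)² = 1.6898 kg m²; centre at d = 0.534 m, so the parallel axis theorem gives I = 1.6898 + (5.86)(0.534)² = 3.3609 kg m².

3.36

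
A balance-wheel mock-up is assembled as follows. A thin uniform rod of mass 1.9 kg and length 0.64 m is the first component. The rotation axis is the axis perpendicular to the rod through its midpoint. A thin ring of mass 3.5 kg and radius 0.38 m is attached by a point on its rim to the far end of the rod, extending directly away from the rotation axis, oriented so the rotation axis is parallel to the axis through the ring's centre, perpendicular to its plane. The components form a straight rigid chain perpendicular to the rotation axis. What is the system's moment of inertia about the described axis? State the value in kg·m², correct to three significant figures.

2.29

Thin rod: I_cm = (1/12)ML² = (1/12)(1.9)(0.64)² = 0.064853 kg·m²; axis through the centre, so I = 0.064853 kg·m².
Thin ring: I_cm = MR² = (3.5)(0.38)² = 0.5054 kg·m²; centre at d = 0.32 + 0.38 = 0.7 m, so the parallel axis theorem gives I = 0.5054 + (3.5)(0.7)² = 2.2204 kg·m².
Total I = 0.064853 + 2.2204 = 2.2853 kg·m².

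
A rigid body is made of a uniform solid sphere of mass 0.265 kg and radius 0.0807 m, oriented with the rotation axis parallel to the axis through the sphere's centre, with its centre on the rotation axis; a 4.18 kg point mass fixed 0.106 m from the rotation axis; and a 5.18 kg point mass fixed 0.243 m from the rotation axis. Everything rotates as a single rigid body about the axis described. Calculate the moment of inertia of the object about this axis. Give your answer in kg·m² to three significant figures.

0.354

Solid sphere: I_cm = (2/5)MR² = (2/5)(0.265)(0.0807)² = 0.00069032 kg·m²; axis through the centre, so I = 0.00069032 kg·m².
Point mass: I_cm = 0; centre at d = 0.106 m, so the parallel axis theorem gives I = 0 + (4.18)(0.106)² = 0.046966 kg·m².
Point mass: I_cm = 0; centre at d = 0.243 m, so the parallel axis theorem gives I = 0 + (5.18)(0.243)² = 0.30587 kg·m².
Total I = 0.00069032 + 0.046966 + 0.30587 = 0.35353 kg·m².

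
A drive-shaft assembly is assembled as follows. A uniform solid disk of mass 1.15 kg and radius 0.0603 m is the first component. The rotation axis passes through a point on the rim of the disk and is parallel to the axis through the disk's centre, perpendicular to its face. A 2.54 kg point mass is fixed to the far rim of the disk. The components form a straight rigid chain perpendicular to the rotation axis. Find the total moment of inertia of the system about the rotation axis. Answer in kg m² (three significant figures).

0.0432

Solid disk: I_cm = (1/2)MR² = (1/2)(1.15)(0.0603)² = 0.0020908 kg m²; centre at d = 0.0603 m, so the parallel axis theorem gives I = 0.0020908 + (1.15)(0.0603)² = 0.0062723 kg m².
Point mass: I_cm = 0; centre at d = 0.0603 + 0.0603 = 0.1206 m, so the parallel axis theorem gives I = 0 + (2.54)(0.1206)² = 0.036943 kg m².
Total I = 0.0062723 + 0.036943 = 0.043215 kg m².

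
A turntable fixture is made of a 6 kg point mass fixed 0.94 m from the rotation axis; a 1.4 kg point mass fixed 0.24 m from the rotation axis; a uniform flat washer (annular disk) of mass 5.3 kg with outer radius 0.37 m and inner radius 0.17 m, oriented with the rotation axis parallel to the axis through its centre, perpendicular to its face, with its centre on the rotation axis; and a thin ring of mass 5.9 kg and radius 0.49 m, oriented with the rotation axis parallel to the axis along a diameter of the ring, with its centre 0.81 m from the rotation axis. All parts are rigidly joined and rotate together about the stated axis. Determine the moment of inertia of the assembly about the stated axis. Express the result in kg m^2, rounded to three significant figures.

10.4

Point mass: I_cm = 0; centre at d = 0.94 m, so the parallel axis theorem gives I = 0 + (6)(0.94)² = 5.3016 kg m^2.
Point mass: I_cm = 0; centre at d = 0.24 m, so the parallel axis theorem gives I = 0 + (1.4)(0.24)² = 0.08064 kg m^2.
Annular disk: I_cm = (1/2)M(R²+r²) = (1/2)(5.3)[(0.37)² + (0.17)²] = 0.43937 kg m^2; axis through the centre, so I = 0.43937 kg m^2.
Thin ring: I_cm = (1/2)MR² = (1/2)(5.9)(0.49)² = 0.7083 kg m^2; centre at d = 0.81 m, so the parallel axis theorem gives I = 0.7083 + (5.9)(0.81)² = 4.5793 kg m^2.
Total I = 5.3016 + 0.08064 + 0.43937 + 4.5793 = 10.401 kg m^2.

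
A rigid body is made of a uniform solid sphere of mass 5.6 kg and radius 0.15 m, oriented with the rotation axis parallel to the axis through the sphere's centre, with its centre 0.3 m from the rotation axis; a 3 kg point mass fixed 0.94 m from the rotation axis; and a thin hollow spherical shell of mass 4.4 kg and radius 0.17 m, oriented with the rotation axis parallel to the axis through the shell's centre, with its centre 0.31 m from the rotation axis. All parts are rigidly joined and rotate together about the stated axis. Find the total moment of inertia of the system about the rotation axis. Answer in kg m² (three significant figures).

Solid sphere: I_cm = (2/5)MR² = (2/5)(5.6)(0.15)² = 0.0504 kg m²; centre at d = 0.3 m, so the parallel axis theorem gives I = 0.0504 + (5.6)(0.3)² = 0.5544 kg m².
Point mass: I_cm = 0; centre at d = 0.94 m, so the parallel axis theorem gives I = 0 + (3)(0.94)² = 2.6508 kg m².
Spherical shell: I_cm = (2/3)MR² = (2/3)(4.4)(0.17)² = 0.084773 kg m²; centre at d = 0.31 m, so the parallel axis theorem gives I = 0.084773 + (4.4)(0.31)² = 0.50761 kg m².
Total I = 0.5544 + 2.6508 + 0.50761 = 3.7128 kg m².

3.71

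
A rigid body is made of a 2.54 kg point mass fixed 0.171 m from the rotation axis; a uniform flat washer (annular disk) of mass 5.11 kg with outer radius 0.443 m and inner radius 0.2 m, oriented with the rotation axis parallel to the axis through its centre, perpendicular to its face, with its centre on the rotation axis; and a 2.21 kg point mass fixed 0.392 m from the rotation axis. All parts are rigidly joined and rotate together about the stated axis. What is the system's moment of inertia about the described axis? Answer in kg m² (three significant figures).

1.02

Point mass: I_cm = 0; centre at d = 0.171 m, so I = I_cm + Md² gives I = 0 + (2.54)(0.171)² = 0.074272 kg m².
Annular disk: I_cm = (1/2)M(R²+r²) = (1/2)(5.11)[(0.443)² + (0.2)²] = 0.60362 kg m²; axis through the centre, so I = 0.60362 kg m².
Point mass: I_cm = 0; centre at d = 0.392 m, so I = I_cm + Md² gives I = 0 + (2.21)(0.392)² = 0.3396 kg m².
Total I = 0.074272 + 0.60362 + 0.3396 = 1.0175 kg m².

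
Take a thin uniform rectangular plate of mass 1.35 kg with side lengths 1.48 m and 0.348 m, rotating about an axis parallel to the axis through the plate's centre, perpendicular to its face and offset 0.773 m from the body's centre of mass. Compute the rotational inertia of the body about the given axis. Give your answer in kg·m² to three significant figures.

I_cm = (1/12)M(a²+b²) = (1/12)(1.35)[(1.48)² + (0.348)²] = 0.26004 kg·m²; centre at d = 0.773 m, so the parallel axis theorem gives I = 0.26004 + (1.35)(0.773)² = 1.0667 kg·m².

1.07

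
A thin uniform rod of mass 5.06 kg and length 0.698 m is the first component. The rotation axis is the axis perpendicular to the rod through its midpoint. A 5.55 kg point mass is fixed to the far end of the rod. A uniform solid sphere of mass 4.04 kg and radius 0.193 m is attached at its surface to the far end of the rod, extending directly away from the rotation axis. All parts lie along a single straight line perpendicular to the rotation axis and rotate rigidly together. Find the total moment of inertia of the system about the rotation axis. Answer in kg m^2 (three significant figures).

Thin rod: I_cm = (1/12)ML² = (1/12)(5.06)(0.698)² = 0.20544 kg m^2; axis through the centre, so I = 0.20544 kg m^2.
Point mass: I_cm = 0; centre at d = 0.349 m, so I = I_cm + Md² gives I = 0 + (5.55)(0.349)² = 0.676 kg m^2.
Solid sphere: I_cm = (2/5)MR² = (2/5)(4.04)(0.193)² = 0.060194 kg m^2; centre at d = 0.349 + 0.193 = 0.542 m, so I = I_cm + Md² gives I = 0.060194 + (4.04)(0.542)² = 1.247 kg m^2.
Total I = 0.20544 + 0.676 + 1.247 = 2.1284 kg m^2.

2.13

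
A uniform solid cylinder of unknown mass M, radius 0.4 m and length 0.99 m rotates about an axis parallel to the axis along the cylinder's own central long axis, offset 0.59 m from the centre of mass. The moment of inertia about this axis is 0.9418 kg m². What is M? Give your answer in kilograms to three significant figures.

I = I_cm + Md² = (1/2)MR² + Md² = M·[0.5·(0.4)² + (0.59)²] = M·0.4281.
So M = 0.9418 / 0.4281 = 2.2 kg.

2.20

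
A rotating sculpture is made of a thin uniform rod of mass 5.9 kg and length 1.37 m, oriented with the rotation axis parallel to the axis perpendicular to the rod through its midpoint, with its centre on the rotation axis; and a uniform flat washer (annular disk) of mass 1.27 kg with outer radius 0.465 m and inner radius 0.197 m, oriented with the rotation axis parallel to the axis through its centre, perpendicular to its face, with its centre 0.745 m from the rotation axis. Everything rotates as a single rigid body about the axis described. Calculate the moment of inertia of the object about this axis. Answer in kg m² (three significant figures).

Thin rod: I_cm = (1/12)ML² = (1/12)(5.9)(1.37)² = 0.92281 kg m²; axis through the centre, so I = 0.92281 kg m².
Annular disk: I_cm = (1/2)M(R²+r²) = (1/2)(1.27)[(0.465)² + (0.197)²] = 0.16195 kg m²; centre at d = 0.745 m, so the parallel axis theorem gives I = 0.16195 + (1.27)(0.745)² = 0.86683 kg m².
Total I = 0.92281 + 0.86683 = 1.7896 kg m².

1.79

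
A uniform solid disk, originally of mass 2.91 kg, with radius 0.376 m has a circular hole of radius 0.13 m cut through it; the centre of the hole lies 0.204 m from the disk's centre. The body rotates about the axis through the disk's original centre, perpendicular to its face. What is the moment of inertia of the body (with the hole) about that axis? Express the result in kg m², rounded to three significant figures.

Unpierced body about its centre: I₀ = (1/2)MR² = (1/2)(2.91)(0.376)² = 0.2057 kg m².
The removed disk has mass m = M·(r/R)² = (2.91)(0.13/0.376)² = 0.34786 kg (same uniform areal density).
Its moment of inertia about the rotation axis (parallel-axis theorem): I_hole = (1/2)mr² + md² = (1/2)(0.34786)(0.13)² + (0.34786)(0.204)² = 0.017416 kg m².
Treating the hole as negative mass, I = I₀ − I_hole = 0.2057 − 0.017416 = 0.18829 kg m².

0.188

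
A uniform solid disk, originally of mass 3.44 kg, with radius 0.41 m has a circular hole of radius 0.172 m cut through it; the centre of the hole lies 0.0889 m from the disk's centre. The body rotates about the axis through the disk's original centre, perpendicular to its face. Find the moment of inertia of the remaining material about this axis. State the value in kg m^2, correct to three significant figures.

Unpierced body about its centre: I₀ = (1/2)MR² = (1/2)(3.44)(0.41)² = 0.28913 kg m^2.
The removed disk has mass m = M·(r/R)² = (3.44)(0.172/0.41)² = 0.60541 kg (same uniform areal density).
Its moment of inertia about the rotation axis (parallel-axis theorem): I_hole = (1/2)mr² + md² = (1/2)(0.60541)(0.172)² + (0.60541)(0.0889)² = 0.01374 kg m^2.
Treating the hole as negative mass, I = I₀ − I_hole = 0.28913 − 0.01374 = 0.27539 kg m^2.

0.275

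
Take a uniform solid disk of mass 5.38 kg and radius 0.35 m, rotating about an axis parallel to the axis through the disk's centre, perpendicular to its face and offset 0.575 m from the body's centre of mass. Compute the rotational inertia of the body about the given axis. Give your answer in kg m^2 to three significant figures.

2.11

I_cm = (1/2)MR² = (1/2)(5.38)(0.35)² = 0.32952 kg m^2; centre at d = 0.575 m, so the parallel axis theorem gives I = 0.32952 + (5.38)(0.575)² = 2.1083 kg m^2.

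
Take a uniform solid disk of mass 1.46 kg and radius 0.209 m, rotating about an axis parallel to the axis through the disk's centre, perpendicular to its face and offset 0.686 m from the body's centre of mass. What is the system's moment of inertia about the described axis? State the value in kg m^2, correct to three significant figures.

0.719

I_cm = (1/2)MR² = (1/2)(1.46)(0.209)² = 0.031887 kg m^2; centre at d = 0.686 m, so I = I_cm + Md² gives I = 0.031887 + (1.46)(0.686)² = 0.71896 kg m^2.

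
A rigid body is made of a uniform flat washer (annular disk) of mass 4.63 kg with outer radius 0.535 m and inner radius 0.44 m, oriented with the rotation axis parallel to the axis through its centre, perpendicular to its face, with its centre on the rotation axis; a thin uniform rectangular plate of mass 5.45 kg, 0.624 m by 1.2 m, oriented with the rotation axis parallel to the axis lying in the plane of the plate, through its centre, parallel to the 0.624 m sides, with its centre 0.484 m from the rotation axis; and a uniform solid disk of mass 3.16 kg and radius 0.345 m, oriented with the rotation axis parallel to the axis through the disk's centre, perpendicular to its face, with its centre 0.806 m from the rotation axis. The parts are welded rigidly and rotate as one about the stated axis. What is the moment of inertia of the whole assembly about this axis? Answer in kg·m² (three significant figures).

5.28

Annular disk: I_cm = (1/2)M(R²+r²) = (1/2)(4.63)[(0.535)² + (0.44)²] = 1.1108 kg·m²; axis through the centre, so I = 1.1108 kg·m².
Rectangular plate: I_cm = (1/12)Mb² = (1/12)(5.45)(1.2)² = 0.654 kg·m²; centre at d = 0.484 m, so I = I_cm + Md² gives I = 0.654 + (5.45)(0.484)² = 1.9307 kg·m².
Solid disk: I_cm = (1/2)MR² = (1/2)(3.16)(0.345)² = 0.18806 kg·m²; centre at d = 0.806 m, so I = I_cm + Md² gives I = 0.18806 + (3.16)(0.806)² = 2.2409 kg·m².
Total I = 1.1108 + 1.9307 + 2.2409 = 5.2824 kg·m².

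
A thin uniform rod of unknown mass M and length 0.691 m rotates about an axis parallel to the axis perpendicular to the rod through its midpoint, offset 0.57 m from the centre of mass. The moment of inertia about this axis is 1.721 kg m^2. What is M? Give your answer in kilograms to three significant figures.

4.72

I = I_cm + Md² = (1/12)ML² + Md² = M·[0.0833333·(0.691)² + (0.57)²] = M·0.36469.
So M = 1.721 / 0.36469 = 4.7191 kg.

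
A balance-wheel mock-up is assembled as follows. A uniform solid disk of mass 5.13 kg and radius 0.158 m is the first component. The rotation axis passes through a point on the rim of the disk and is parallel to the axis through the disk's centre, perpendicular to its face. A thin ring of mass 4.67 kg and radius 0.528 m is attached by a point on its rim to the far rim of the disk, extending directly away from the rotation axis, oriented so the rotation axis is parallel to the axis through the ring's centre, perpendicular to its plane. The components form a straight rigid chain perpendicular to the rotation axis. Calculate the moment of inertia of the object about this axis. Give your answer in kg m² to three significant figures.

4.82

Solid disk: I_cm = (1/2)MR² = (1/2)(5.13)(0.158)² = 0.064033 kg m²; centre at d = 0.158 m, so the parallel axis theorem gives I = 0.064033 + (5.13)(0.158)² = 0.1921 kg m².
Thin ring: I_cm = MR² = (4.67)(0.528)² = 1.3019 kg m²; centre at d = 0.158 + 0.158 + 0.528 = 0.844 m, so the parallel axis theorem gives I = 1.3019 + (4.67)(0.844)² = 4.6285 kg m².
Total I = 0.1921 + 4.6285 = 4.8206 kg m².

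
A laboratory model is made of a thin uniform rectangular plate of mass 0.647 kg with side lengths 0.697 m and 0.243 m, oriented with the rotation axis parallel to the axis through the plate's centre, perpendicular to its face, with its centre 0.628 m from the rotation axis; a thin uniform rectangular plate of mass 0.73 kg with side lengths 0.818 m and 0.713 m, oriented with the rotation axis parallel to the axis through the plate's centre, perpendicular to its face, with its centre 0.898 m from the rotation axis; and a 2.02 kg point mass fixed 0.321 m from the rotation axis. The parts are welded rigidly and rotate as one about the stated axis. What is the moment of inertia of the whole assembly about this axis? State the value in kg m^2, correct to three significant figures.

Rectangular plate: I_cm = (1/12)M(a²+b²) = (1/12)(0.647)[(0.697)² + (0.243)²] = 0.029377 kg m^2; centre at d = 0.628 m, so the parallel axis theorem gives I = 0.029377 + (0.647)(0.628)² = 0.28454 kg m^2.
Rectangular plate: I_cm = (1/12)M(a²+b²) = (1/12)(0.73)[(0.818)² + (0.713)²] = 0.071631 kg m^2; centre at d = 0.898 m, so the parallel axis theorem gives I = 0.071631 + (0.73)(0.898)² = 0.66031 kg m^2.
Point mass: I_cm = 0; centre at d = 0.321 m, so the parallel axis theorem gives I = 0 + (2.02)(0.321)² = 0.20814 kg m^2.
Total I = 0.28454 + 0.66031 + 0.20814 = 1.153 kg m^2.

1.15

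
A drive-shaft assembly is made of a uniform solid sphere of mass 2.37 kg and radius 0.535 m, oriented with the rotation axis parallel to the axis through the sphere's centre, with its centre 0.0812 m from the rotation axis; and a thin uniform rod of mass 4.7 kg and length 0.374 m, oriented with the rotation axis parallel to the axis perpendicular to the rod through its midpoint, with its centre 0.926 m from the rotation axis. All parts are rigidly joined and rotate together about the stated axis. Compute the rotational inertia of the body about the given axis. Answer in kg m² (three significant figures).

4.37

Solid sphere: I_cm = (2/5)MR² = (2/5)(2.37)(0.535)² = 0.27134 kg m²; centre at d = 0.0812 m, so I = I_cm + Md² gives I = 0.27134 + (2.37)(0.0812)² = 0.28697 kg m².
Thin rod: I_cm = (1/12)ML² = (1/12)(4.7)(0.374)² = 0.054785 kg m²; centre at d = 0.926 m, so I = I_cm + Md² gives I = 0.054785 + (4.7)(0.926)² = 4.0849 kg m².
Total I = 0.28697 + 4.0849 = 4.3719 kg m².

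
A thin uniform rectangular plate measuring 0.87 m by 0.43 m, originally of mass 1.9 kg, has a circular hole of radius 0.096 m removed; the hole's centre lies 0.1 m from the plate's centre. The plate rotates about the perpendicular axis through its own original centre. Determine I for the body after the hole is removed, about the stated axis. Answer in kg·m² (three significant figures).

0.147

Unpierced body about its centre: I₀ = (1/12)M(a²+b²) = (1/12)(1.9)[(0.87)² + (0.43)²] = 0.14912 kg·m².
The removed disk has mass m = M·πr²/(ab) = (1.9)·π(0.096)²/(0.87·0.43) = 0.14705 kg (same uniform areal density).
Its moment of inertia about the rotation axis (parallel-axis theorem): I_hole = (1/2)mr² + md² = (1/2)(0.14705)(0.096)² + (0.14705)(0.1)² = 0.0021481 kg·m².
Treating the hole as negative mass, I = I₀ − I_hole = 0.14912 − 0.0021481 = 0.14697 kg·m².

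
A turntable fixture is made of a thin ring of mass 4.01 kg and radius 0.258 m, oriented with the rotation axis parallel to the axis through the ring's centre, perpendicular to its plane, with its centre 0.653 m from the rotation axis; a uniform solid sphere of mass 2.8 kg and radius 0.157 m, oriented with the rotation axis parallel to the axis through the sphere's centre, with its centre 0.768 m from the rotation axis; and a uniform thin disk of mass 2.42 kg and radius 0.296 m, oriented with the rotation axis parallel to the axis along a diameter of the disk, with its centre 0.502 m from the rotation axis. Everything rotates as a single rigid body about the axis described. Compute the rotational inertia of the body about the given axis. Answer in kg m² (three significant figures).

Thin ring: I_cm = MR² = (4.01)(0.258)² = 0.26692 kg m²; centre at d = 0.653 m, so I = I_cm + Md² gives I = 0.26692 + (4.01)(0.653)² = 1.9768 kg m².
Solid sphere: I_cm = (2/5)MR² = (2/5)(2.8)(0.157)² = 0.027607 kg m²; centre at d = 0.768 m, so I = I_cm + Md² gives I = 0.027607 + (2.8)(0.768)² = 1.6791 kg m².
Thin disk: I_cm = (1/4)MR² = (1/4)(2.42)(0.296)² = 0.053008 kg m²; centre at d = 0.502 m, so I = I_cm + Md² gives I = 0.053008 + (2.42)(0.502)² = 0.66286 kg m².
Total I = 1.9768 + 1.6791 + 0.66286 = 4.3188 kg m².

4.32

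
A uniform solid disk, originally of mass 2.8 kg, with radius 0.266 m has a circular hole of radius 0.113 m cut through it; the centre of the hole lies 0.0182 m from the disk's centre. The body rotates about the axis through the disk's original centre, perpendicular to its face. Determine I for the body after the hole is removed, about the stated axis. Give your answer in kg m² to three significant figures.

Unpierced body about its centre: I₀ = (1/2)MR² = (1/2)(2.8)(0.266)² = 0.099058 kg m².
The removed disk has mass m = M·(r/R)² = (2.8)(0.113/0.266)² = 0.5053 kg (same uniform areal density).
Its moment of inertia about the rotation axis (parallel-axis theorem): I_hole = (1/2)mr² + md² = (1/2)(0.5053)(0.113)² + (0.5053)(0.0182)² = 0.0033935 kg m².
Treating the hole as negative mass, I = I₀ − I_hole = 0.099058 − 0.0033935 = 0.095665 kg m².

0.0957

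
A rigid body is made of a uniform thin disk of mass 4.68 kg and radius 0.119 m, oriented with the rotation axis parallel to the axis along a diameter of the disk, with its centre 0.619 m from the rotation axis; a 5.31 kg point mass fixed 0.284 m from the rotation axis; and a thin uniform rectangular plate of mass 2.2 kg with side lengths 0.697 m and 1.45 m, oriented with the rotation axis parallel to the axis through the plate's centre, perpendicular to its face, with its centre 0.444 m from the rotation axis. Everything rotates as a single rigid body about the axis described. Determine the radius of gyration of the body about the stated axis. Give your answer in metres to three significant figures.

Thin disk: I_cm = (1/4)MR² = (1/4)(4.68)(0.119)² = 0.016568 kg m^2; centre at d = 0.619 m, so I = I_cm + Md² gives I = 0.016568 + (4.68)(0.619)² = 1.8098 kg m^2.
Point mass: I_cm = 0; centre at d = 0.284 m, so I = I_cm + Md² gives I = 0 + (5.31)(0.284)² = 0.42828 kg m^2.
Rectangular plate: I_cm = (1/12)M(a²+b²) = (1/12)(2.2)[(0.697)² + (1.45)²] = 0.47452 kg m^2; centre at d = 0.444 m, so I = I_cm + Md² gives I = 0.47452 + (2.2)(0.444)² = 0.90822 kg m^2.
Total I = 3.1463 kg m^2; total mass M = 12.19 kg.
k = √(I/M) = √(3.1463/12.19) = 0.50804 m.

0.508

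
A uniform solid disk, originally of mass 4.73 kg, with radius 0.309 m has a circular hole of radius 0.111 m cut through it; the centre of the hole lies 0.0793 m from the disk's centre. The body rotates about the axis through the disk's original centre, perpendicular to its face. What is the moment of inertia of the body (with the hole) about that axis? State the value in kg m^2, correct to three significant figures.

0.218

Unpierced body about its centre: I₀ = (1/2)MR² = (1/2)(4.73)(0.309)² = 0.22581 kg m^2.
The removed disk has mass m = M·(r/R)² = (4.73)(0.111/0.309)² = 0.61037 kg (same uniform areal density).
Its moment of inertia about the rotation axis (parallel-axis theorem): I_hole = (1/2)mr² + md² = (1/2)(0.61037)(0.111)² + (0.61037)(0.0793)² = 0.0075984 kg m^2.
Treating the hole as negative mass, I = I₀ − I_hole = 0.22581 − 0.0075984 = 0.21821 kg m^2.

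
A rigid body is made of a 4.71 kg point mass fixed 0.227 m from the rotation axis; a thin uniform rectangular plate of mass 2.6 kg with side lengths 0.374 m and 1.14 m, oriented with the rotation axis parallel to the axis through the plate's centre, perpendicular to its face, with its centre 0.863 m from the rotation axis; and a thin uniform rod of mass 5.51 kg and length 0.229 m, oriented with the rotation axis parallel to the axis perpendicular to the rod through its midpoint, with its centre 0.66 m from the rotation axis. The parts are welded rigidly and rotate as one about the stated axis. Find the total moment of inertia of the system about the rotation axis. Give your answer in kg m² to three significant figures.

4.92

Point mass: I_cm = 0; centre at d = 0.227 m, so the parallel axis theorem gives I = 0 + (4.71)(0.227)² = 0.2427 kg m².
Rectangular plate: I_cm = (1/12)M(a²+b²) = (1/12)(2.6)[(0.374)² + (1.14)²] = 0.31189 kg m²; centre at d = 0.863 m, so the parallel axis theorem gives I = 0.31189 + (2.6)(0.863)² = 2.2483 kg m².
Thin rod: I_cm = (1/12)ML² = (1/12)(5.51)(0.229)² = 0.024079 kg m²; centre at d = 0.66 m, so the parallel axis theorem gives I = 0.024079 + (5.51)(0.66)² = 2.4242 kg m².
Total I = 0.2427 + 2.2483 + 2.4242 = 4.9152 kg m².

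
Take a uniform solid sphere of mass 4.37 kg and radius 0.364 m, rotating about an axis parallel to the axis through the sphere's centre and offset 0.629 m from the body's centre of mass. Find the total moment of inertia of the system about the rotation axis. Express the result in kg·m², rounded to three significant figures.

I_cm = (2/5)MR² = (2/5)(4.37)(0.364)² = 0.2316 kg·m²; centre at d = 0.629 m, so I = I_cm + Md² gives I = 0.2316 + (4.37)(0.629)² = 1.9606 kg·m².

1.96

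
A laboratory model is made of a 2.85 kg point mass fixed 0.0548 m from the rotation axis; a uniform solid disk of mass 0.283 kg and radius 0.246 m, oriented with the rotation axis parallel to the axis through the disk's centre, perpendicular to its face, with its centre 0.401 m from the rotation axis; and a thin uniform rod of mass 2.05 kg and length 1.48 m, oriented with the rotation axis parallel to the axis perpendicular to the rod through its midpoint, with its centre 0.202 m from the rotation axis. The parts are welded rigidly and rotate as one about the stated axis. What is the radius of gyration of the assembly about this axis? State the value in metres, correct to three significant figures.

0.317

Point mass: I_cm = 0; centre at d = 0.0548 m, so the parallel axis theorem gives I = 0 + (2.85)(0.0548)² = 0.0085587 kg m².
Solid disk: I_cm = (1/2)MR² = (1/2)(0.283)(0.246)² = 0.008563 kg m²; centre at d = 0.401 m, so the parallel axis theorem gives I = 0.008563 + (0.283)(0.401)² = 0.05407 kg m².
Thin rod: I_cm = (1/12)ML² = (1/12)(2.05)(1.48)² = 0.37419 kg m²; centre at d = 0.202 m, so the parallel axis theorem gives I = 0.37419 + (2.05)(0.202)² = 0.45784 kg m².
Total I = 0.52047 kg m²; total mass M = 5.183 kg.
k = √(I/M) = √(0.52047/5.183) = 0.31689 m.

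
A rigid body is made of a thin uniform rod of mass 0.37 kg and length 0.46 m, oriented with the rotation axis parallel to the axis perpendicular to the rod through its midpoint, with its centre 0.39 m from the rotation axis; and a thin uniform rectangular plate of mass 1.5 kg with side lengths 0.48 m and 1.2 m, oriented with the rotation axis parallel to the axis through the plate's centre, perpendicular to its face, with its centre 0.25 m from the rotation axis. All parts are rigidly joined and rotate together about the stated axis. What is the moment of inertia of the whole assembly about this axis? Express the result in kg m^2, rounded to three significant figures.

0.365

Thin rod: I_cm = (1/12)ML² = (1/12)(0.37)(0.46)² = 0.0065243 kg m^2; centre at d = 0.39 m, so the parallel axis theorem gives I = 0.0065243 + (0.37)(0.39)² = 0.062801 kg m^2.
Rectangular plate: I_cm = (1/12)M(a²+b²) = (1/12)(1.5)[(0.48)² + (1.2)²] = 0.2088 kg m^2; centre at d = 0.25 m, so the parallel axis theorem gives I = 0.2088 + (1.5)(0.25)² = 0.30255 kg m^2.
Total I = 0.062801 + 0.30255 = 0.36535 kg m^2.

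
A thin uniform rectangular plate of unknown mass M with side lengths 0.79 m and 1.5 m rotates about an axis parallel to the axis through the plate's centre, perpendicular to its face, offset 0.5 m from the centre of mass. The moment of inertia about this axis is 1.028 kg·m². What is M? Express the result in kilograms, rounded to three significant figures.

2.10

I = I_cm + Md² = (1/12)M(a²+b²) + Md² = M·[0.0833333·[(0.79)² + (1.5)²] + (0.5)²] = M·0.48951.
So M = 1.028 / 0.48951 = 2.1001 kg.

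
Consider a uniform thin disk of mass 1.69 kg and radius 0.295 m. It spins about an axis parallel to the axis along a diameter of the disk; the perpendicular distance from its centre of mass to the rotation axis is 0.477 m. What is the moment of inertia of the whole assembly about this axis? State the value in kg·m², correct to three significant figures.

0.421

I_cm = (1/4)MR² = (1/4)(1.69)(0.295)² = 0.036768 kg·m²; centre at d = 0.477 m, so I = I_cm + Md² gives I = 0.036768 + (1.69)(0.477)² = 0.42129 kg·m².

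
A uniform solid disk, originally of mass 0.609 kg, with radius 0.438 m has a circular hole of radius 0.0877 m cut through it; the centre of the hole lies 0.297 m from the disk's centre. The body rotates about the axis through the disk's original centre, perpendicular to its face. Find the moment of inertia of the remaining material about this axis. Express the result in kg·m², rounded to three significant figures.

Unpierced body about its centre: I₀ = (1/2)MR² = (1/2)(0.609)(0.438)² = 0.058416 kg·m².
The removed disk has mass m = M·(r/R)² = (0.609)(0.0877/0.438)² = 0.024416 kg (same uniform areal density).
Its moment of inertia about the rotation axis (parallel-axis theorem): I_hole = (1/2)mr² + md² = (1/2)(0.024416)(0.0877)² + (0.024416)(0.297)² = 0.0022476 kg·m².
Treating the hole as negative mass, I = I₀ − I_hole = 0.058416 − 0.0022476 = 0.056169 kg·m².

0.0562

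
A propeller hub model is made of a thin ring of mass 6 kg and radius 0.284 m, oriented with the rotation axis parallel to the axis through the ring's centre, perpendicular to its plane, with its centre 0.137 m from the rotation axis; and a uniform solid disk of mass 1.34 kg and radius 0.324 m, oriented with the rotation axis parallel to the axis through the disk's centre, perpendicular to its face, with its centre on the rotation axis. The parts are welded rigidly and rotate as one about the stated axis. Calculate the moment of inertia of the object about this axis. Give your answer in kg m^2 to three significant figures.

0.667

Thin ring: I_cm = MR² = (6)(0.284)² = 0.48394 kg m^2; centre at d = 0.137 m, so the parallel axis theorem gives I = 0.48394 + (6)(0.137)² = 0.59655 kg m^2.
Solid disk: I_cm = (1/2)MR² = (1/2)(1.34)(0.324)² = 0.070334 kg m^2; axis through the centre, so I = 0.070334 kg m^2.
Total I = 0.59655 + 0.070334 = 0.66688 kg m^2.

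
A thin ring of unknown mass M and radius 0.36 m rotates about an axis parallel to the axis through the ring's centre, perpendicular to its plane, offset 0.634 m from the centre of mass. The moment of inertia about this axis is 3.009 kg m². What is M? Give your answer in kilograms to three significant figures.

5.66

I = I_cm + Md² = MR² + Md² = M·[1·(0.36)² + (0.634)²] = M·0.53156.
So M = 3.009 / 0.53156 = 5.6607 kg.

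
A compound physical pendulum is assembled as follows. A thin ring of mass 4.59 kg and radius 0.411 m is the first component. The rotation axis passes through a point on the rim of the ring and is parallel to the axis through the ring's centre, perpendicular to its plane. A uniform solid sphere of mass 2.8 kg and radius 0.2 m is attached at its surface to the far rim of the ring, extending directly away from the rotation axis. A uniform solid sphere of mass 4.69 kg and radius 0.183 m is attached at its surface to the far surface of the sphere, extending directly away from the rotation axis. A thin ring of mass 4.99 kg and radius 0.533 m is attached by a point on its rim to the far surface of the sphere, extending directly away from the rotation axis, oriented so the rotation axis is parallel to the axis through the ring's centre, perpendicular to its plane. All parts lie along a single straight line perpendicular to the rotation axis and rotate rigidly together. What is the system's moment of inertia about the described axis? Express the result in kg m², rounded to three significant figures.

Thin ring: I_cm = MR² = (4.59)(0.411)² = 0.77535 kg m²; centre at d = 0.411 m, so the parallel axis theorem gives I = 0.77535 + (4.59)(0.411)² = 1.5507 kg m².
Solid sphere: I_cm = (2/5)MR² = (2/5)(2.8)(0.2)² = 0.0448 kg m²; centre at d = 0.411 + 0.411 + 0.2 = 1.022 m, so the parallel axis theorem gives I = 0.0448 + (2.8)(1.022)² = 2.9694 kg m².
Solid sphere: I_cm = (2/5)MR² = (2/5)(4.69)(0.183)² = 0.062825 kg m²; centre at d = 0.411 + 0.411 + 0.2 + 0.2 + 0.183 = 1.405 m, so the parallel axis theorem gives I = 0.062825 + (4.69)(1.405)² = 9.321 kg m².
Thin ring: I_cm = MR² = (4.99)(0.533)² = 1.4176 kg m²; centre at d = 0.411 + 0.411 + 0.2 + 0.2 + 0.183 + 0.183 + 0.533 = 2.121 m, so the parallel axis theorem gives I = 1.4176 + (4.99)(2.121)² = 23.866 kg m².
Total I = 1.5507 + 2.9694 + 9.321 + 23.866 = 37.707 kg m².

37.7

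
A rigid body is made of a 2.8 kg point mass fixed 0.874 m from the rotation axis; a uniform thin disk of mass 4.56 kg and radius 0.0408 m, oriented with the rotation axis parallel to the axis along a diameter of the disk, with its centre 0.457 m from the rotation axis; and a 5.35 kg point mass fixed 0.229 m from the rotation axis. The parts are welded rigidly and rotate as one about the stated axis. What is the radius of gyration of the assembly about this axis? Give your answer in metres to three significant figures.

Point mass: I_cm = 0; centre at d = 0.874 m, so I = I_cm + Md² gives I = 0 + (2.8)(0.874)² = 2.1389 kg m^2.
Thin disk: I_cm = (1/4)MR² = (1/4)(4.56)(0.0408)² = 0.0018977 kg m^2; centre at d = 0.457 m, so I = I_cm + Md² gives I = 0.0018977 + (4.56)(0.457)² = 0.95425 kg m^2.
Point mass: I_cm = 0; centre at d = 0.229 m, so I = I_cm + Md² gives I = 0 + (5.35)(0.229)² = 0.28056 kg m^2.
Total I = 3.3737 kg m^2; total mass M = 12.71 kg.
k = √(I/M) = √(3.3737/12.71) = 0.5152 m.

0.515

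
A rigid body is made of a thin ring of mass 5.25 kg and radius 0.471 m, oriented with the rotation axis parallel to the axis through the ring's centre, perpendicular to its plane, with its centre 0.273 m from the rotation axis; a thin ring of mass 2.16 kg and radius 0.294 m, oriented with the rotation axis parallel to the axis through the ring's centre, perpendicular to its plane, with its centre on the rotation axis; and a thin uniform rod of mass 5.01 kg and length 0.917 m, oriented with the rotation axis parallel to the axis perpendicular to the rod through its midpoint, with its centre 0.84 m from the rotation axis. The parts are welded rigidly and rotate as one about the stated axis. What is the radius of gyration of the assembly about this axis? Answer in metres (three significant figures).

Thin ring: I_cm = MR² = (5.25)(0.471)² = 1.1647 kg m^2; centre at d = 0.273 m, so the parallel axis theorem gives I = 1.1647 + (5.25)(0.273)² = 1.5559 kg m^2.
Thin ring: I_cm = MR² = (2.16)(0.294)² = 0.1867 kg m^2; axis through the centre, so I = 0.1867 kg m^2.
Thin rod: I_cm = (1/12)ML² = (1/12)(5.01)(0.917)² = 0.35107 kg m^2; centre at d = 0.84 m, so the parallel axis theorem gives I = 0.35107 + (5.01)(0.84)² = 3.8861 kg m^2.
Total I = 5.6288 kg m^2; total mass M = 12.42 kg.
k = √(I/M) = √(5.6288/12.42) = 0.6732 m.

0.673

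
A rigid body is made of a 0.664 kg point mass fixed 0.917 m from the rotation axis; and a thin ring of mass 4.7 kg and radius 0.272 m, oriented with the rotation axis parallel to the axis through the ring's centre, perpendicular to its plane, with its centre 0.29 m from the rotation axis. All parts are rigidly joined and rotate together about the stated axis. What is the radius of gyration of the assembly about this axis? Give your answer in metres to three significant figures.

Point mass: I_cm = 0; centre at d = 0.917 m, so the parallel axis theorem gives I = 0 + (0.664)(0.917)² = 0.55835 kg·m².
Thin ring: I_cm = MR² = (4.7)(0.272)² = 0.34772 kg·m²; centre at d = 0.29 m, so the parallel axis theorem gives I = 0.34772 + (4.7)(0.29)² = 0.74299 kg·m².
Total I = 1.3013 kg·m²; total mass M = 5.364 kg.
k = √(I/M) = √(1.3013/5.364) = 0.49255 m.

0.493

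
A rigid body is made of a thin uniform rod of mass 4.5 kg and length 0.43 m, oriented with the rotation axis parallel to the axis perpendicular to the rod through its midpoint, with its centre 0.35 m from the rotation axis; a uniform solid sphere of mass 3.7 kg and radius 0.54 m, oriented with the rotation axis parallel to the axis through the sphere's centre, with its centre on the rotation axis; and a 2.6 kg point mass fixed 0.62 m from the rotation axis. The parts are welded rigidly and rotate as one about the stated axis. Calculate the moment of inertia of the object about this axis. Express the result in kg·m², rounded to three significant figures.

Thin rod: I_cm = (1/12)ML² = (1/12)(4.5)(0.43)² = 0.069337 kg·m²; centre at d = 0.35 m, so the parallel axis theorem gives I = 0.069337 + (4.5)(0.35)² = 0.62059 kg·m².
Solid sphere: I_cm = (2/5)MR² = (2/5)(3.7)(0.54)² = 0.43157 kg·m²; axis through the centre, so I = 0.43157 kg·m².
Point mass: I_cm = 0; centre at d = 0.62 m, so the parallel axis theorem gives I = 0 + (2.6)(0.62)² = 0.99944 kg·m².
Total I = 0.62059 + 0.43157 + 0.99944 = 2.0516 kg·m².

2.05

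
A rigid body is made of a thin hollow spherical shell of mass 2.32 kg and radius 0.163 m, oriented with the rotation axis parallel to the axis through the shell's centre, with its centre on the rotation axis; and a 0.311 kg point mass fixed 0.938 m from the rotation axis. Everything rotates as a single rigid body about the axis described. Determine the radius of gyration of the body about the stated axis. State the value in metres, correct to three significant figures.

Spherical shell: I_cm = (2/3)MR² = (2/3)(2.32)(0.163)² = 0.041093 kg m^2; axis through the centre, so I = 0.041093 kg m^2.
Point mass: I_cm = 0; centre at d = 0.938 m, so I = I_cm + Md² gives I = 0 + (0.311)(0.938)² = 0.27363 kg m^2.
Total I = 0.31472 kg m^2; total mass M = 2.631 kg.
k = √(I/M) = √(0.31472/2.631) = 0.34586 m.

0.346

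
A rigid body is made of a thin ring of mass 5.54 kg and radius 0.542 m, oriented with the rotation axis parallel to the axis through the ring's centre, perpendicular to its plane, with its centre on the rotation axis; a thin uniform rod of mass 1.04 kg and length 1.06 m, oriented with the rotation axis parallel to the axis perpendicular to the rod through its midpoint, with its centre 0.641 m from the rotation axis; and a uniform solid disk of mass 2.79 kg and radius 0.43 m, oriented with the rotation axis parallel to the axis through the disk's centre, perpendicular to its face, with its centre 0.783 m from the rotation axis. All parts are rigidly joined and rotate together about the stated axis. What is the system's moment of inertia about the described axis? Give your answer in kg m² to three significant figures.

Thin ring: I_cm = MR² = (5.54)(0.542)² = 1.6275 kg m²; axis through the centre, so I = 1.6275 kg m².
Thin rod: I_cm = (1/12)ML² = (1/12)(1.04)(1.06)² = 0.097379 kg m²; centre at d = 0.641 m, so I = I_cm + Md² gives I = 0.097379 + (1.04)(0.641)² = 0.52469 kg m².
Solid disk: I_cm = (1/2)MR² = (1/2)(2.79)(0.43)² = 0.25794 kg m²; centre at d = 0.783 m, so I = I_cm + Md² gives I = 0.25794 + (2.79)(0.783)² = 1.9685 kg m².
Total I = 1.6275 + 0.52469 + 1.9685 = 4.1206 kg m².

4.12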